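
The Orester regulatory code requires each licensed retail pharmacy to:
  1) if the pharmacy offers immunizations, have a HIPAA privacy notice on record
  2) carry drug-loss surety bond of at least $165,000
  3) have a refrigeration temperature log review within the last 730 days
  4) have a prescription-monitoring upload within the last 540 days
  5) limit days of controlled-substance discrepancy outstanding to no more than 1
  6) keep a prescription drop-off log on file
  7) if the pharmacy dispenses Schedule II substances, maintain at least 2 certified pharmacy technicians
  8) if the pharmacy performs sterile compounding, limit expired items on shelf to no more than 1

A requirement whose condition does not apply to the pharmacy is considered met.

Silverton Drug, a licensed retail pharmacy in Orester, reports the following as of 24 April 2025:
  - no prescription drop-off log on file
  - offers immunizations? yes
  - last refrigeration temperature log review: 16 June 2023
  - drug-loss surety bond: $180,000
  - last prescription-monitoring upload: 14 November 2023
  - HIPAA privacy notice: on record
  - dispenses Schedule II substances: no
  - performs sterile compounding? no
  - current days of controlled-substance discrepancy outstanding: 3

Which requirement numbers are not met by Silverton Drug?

1. condition 'offers immunizations' holds; HIPAA privacy notice present → met
2. drug-loss surety bond $180,000 ≥ $165,000 → met
3. refrigeration temperature log review 678 days ago vs limit 730 → met
4. prescription-monitoring upload 527 days ago vs limit 540 → met
5. days of controlled-substance discrepancy outstanding 3 > 1 → not met
6. prescription drop-off log absent → not met
7. condition 'dispenses Schedule II substances' does not hold → requirement n/a → met
8. condition 'performs sterile compounding' does not hold → requirement n/a → met
Not met: 5, 6

5, 6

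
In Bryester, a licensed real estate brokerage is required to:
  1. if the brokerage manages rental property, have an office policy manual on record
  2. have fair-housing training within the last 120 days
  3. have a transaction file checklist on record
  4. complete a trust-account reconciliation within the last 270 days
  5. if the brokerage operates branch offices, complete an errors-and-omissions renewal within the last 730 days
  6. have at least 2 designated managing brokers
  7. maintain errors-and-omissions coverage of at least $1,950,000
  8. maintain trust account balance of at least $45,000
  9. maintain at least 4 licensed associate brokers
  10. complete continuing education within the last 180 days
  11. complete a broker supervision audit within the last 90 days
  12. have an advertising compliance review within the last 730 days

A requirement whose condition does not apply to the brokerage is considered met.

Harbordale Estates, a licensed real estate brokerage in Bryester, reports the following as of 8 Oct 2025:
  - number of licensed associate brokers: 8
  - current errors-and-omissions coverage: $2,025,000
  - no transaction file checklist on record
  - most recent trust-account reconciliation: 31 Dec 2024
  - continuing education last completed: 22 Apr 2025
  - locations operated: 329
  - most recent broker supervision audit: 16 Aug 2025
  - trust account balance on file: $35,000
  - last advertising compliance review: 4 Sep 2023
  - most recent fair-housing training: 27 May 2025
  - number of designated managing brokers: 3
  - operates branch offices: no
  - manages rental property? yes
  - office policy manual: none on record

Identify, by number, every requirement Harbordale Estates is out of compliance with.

1. condition 'manages rental property' holds; office policy manual absent → not met
2. fair-housing training 134 days ago vs limit 120 → not met
3. transaction file checklist absent → not met
4. trust-account reconciliation 281 days ago vs limit 270 → not met
5. condition 'operates branch offices' does not hold → requirement n/a → met
6. designated managing brokers 3 ≥ 2 → met
7. errors-and-omissions coverage $2,025,000 ≥ $1,950,000 → met
8. trust account balance $35,000 < $45,000 → not met
9. licensed associate brokers 8 ≥ 4 → met
10. continuing education 169 days ago vs limit 180 → met
11. broker supervision audit 53 days ago vs limit 90 → met
12. advertising compliance review 765 days ago vs limit 730 → not met
Not met: 1, 2, 3, 4, 8, 12

1, 2, 3, 4, 8, 12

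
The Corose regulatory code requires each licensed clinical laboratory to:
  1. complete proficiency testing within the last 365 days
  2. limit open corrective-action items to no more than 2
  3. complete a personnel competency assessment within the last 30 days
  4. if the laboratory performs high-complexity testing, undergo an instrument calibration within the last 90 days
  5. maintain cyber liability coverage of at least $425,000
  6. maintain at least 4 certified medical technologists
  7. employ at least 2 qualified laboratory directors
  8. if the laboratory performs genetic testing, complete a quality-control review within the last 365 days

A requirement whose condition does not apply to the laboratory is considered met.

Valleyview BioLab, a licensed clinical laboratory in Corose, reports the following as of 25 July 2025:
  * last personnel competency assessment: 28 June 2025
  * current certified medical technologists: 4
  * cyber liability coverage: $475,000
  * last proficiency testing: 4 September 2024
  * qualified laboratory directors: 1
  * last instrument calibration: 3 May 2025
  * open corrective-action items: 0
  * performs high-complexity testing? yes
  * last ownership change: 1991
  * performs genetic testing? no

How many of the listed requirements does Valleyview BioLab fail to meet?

1

1. proficiency testing 324 days ago vs limit 365 → met
2. open corrective-action items 0 ≤ 2 → met
3. personnel competency assessment 27 days ago vs limit 30 → met
4. condition 'performs high-complexity testing' holds; instrument calibration 83 days ago vs limit 90 → met
5. cyber liability coverage $475,000 ≥ $425,000 → met
6. certified medical technologists 4 ≥ 4 → met
7. qualified laboratory directors 1 < 2 → not met
8. condition 'performs genetic testing' does not hold → requirement n/a → met
Not met: 1 of 8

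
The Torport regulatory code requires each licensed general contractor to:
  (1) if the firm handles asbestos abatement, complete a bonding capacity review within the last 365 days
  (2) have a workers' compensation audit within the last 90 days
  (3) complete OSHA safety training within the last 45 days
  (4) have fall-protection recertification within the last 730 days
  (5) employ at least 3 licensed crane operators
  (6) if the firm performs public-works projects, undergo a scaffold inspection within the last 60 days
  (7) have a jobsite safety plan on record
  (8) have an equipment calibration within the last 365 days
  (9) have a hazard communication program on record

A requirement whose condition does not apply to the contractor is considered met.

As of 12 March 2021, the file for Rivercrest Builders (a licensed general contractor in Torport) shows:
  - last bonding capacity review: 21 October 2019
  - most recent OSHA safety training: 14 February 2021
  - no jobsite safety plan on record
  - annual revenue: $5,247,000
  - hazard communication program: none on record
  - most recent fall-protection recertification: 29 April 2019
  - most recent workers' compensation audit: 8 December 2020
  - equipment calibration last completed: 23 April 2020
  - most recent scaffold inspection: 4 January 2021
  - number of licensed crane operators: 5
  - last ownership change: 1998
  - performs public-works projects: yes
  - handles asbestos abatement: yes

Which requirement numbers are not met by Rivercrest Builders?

1. condition 'handles asbestos abatement' holds; bonding capacity review 508 days ago vs limit 365 → not met
2. workers' compensation audit 94 days ago vs limit 90 → not met
3. OSHA safety training 26 days ago vs limit 45 → met
4. fall-protection recertification 683 days ago vs limit 730 → met
5. licensed crane operators 5 ≥ 3 → met
6. condition 'performs public-works projects' holds; scaffold inspection 67 days ago vs limit 60 → not met
7. jobsite safety plan absent → not met
8. equipment calibration 323 days ago vs limit 365 → met
9. hazard communication program absent → not met
Not met: 1, 2, 6, 7, 9

1, 2, 6, 7, 9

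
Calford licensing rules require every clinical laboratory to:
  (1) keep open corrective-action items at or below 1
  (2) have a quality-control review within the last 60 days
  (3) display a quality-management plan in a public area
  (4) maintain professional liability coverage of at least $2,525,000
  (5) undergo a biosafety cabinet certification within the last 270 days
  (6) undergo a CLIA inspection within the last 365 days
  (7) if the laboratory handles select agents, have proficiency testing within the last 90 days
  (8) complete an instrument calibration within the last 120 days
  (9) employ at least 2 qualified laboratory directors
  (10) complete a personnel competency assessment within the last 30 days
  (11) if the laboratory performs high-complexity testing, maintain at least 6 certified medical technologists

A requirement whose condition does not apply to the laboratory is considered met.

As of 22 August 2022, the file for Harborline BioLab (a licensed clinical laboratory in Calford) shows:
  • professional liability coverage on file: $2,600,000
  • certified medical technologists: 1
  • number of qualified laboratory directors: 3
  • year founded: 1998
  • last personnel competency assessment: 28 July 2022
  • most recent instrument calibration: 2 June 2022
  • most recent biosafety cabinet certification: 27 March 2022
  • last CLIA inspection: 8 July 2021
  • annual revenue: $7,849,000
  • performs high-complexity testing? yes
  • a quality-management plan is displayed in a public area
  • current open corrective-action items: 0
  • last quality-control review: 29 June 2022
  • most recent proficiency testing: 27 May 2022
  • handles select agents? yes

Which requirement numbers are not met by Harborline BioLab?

6, 11

1. open corrective-action items 0 ≤ 1 → met
2. quality-control review 54 days ago vs limit 60 → met
3. quality-management plan present → met
4. professional liability coverage $2,600,000 ≥ $2,525,000 → met
5. biosafety cabinet certification 148 days ago vs limit 270 → met
6. CLIA inspection 410 days ago vs limit 365 → not met
7. condition 'handles select agents' holds; proficiency testing 87 days ago vs limit 90 → met
8. instrument calibration 81 days ago vs limit 120 → met
9. qualified laboratory directors 3 ≥ 2 → met
10. personnel competency assessment 25 days ago vs limit 30 → met
11. condition 'performs high-complexity testing' holds; certified medical technologists 1 < 6 → not met
Not met: 6, 11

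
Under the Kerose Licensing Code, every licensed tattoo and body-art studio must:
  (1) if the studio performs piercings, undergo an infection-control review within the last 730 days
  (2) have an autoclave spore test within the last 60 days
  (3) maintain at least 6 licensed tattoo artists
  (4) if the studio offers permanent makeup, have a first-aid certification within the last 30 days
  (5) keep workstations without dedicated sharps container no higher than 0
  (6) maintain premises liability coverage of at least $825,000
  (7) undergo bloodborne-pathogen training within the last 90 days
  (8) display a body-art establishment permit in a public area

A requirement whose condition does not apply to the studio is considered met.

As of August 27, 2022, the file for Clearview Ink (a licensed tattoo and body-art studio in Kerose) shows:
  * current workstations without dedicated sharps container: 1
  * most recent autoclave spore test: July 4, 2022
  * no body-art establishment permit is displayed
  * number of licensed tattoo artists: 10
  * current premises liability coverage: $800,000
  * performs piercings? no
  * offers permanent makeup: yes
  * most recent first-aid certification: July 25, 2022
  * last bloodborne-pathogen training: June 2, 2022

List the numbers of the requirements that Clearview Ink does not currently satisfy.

1. condition 'performs piercings' does not hold → requirement n/a → met
2. autoclave spore test 54 days ago vs limit 60 → met
3. licensed tattoo artists 10 ≥ 6 → met
4. condition 'offers permanent makeup' holds; first-aid certification 33 days ago vs limit 30 → not met
5. workstations without dedicated sharps container 1 > 0 → not met
6. premises liability coverage $800,000 < $825,000 → not met
7. bloodborne-pathogen training 86 days ago vs limit 90 → met
8. body-art establishment permit absent → not met
Not met: 4, 5, 6, 8

4, 5, 6, 8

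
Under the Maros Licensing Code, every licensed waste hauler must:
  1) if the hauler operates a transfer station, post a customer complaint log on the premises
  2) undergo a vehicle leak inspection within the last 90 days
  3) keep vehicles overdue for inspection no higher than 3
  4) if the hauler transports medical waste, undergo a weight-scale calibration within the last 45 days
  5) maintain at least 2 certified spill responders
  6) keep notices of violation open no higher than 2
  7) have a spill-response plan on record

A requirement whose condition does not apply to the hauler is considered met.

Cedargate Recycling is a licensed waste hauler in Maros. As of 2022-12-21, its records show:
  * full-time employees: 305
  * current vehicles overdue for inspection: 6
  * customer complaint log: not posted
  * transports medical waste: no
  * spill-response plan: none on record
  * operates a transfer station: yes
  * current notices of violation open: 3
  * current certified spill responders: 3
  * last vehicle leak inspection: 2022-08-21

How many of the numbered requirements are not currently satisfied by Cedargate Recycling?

5

1. condition 'operates a transfer station' holds; customer complaint log absent → not met
2. vehicle leak inspection 122 days ago vs limit 90 → not met
3. vehicles overdue for inspection 6 > 3 → not met
4. condition 'transports medical waste' does not hold → requirement n/a → met
5. certified spill responders 3 ≥ 2 → met
6. notices of violation open 3 > 2 → not met
7. spill-response plan absent → not met
Not met: 5 of 7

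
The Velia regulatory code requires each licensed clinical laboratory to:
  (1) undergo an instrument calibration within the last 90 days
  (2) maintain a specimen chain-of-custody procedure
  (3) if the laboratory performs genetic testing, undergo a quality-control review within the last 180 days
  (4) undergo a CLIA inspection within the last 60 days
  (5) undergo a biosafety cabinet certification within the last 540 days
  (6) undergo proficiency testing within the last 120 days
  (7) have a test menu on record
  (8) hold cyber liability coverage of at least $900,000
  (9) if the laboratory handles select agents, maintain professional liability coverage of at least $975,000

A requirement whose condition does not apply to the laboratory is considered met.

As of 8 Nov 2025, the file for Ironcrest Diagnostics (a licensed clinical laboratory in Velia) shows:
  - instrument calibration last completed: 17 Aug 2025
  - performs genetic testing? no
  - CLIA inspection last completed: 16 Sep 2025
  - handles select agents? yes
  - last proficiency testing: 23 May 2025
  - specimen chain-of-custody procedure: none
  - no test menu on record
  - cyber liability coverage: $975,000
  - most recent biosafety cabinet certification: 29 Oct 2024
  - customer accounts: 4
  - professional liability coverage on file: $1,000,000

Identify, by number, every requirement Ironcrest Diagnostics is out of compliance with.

2, 6, 7

1. instrument calibration 83 days ago vs limit 90 → met
2. specimen chain-of-custody procedure absent → not met
3. condition 'performs genetic testing' does not hold → requirement n/a → met
4. CLIA inspection 53 days ago vs limit 60 → met
5. biosafety cabinet certification 375 days ago vs limit 540 → met
6. proficiency testing 169 days ago vs limit 120 → not met
7. test menu absent → not met
8. cyber liability coverage $975,000 ≥ $900,000 → met
9. condition 'handles select agents' holds; professional liability coverage $1,000,000 ≥ $975,000 → met
Not met: 2, 6, 7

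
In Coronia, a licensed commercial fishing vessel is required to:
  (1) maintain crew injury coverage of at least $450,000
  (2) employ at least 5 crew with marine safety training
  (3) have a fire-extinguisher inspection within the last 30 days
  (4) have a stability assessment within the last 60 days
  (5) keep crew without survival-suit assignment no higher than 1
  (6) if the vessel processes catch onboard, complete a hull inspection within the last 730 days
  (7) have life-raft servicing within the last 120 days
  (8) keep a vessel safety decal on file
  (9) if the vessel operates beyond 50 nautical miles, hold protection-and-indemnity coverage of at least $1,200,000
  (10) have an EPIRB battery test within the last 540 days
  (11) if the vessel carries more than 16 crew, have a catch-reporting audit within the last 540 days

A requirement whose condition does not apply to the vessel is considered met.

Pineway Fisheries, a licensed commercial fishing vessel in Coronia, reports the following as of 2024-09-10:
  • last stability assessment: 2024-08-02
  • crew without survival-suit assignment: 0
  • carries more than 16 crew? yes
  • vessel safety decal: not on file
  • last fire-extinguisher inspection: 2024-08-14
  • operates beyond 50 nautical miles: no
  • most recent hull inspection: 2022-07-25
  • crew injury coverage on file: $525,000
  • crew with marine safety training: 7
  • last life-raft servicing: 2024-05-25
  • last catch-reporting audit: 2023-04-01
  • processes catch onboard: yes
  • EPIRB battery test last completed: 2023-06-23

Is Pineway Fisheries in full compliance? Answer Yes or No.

1. crew injury coverage $525,000 ≥ $450,000 → met
2. crew with marine safety training 7 ≥ 5 → met
3. fire-extinguisher inspection 27 days ago vs limit 30 → met
4. stability assessment 39 days ago vs limit 60 → met
5. crew without survival-suit assignment 0 ≤ 1 → met
6. condition 'processes catch onboard' holds; hull inspection 778 days ago vs limit 730 → not met
7. life-raft servicing 108 days ago vs limit 120 → met
8. vessel safety decal absent → not met
9. condition 'operates beyond 50 nautical miles' does not hold → requirement n/a → met
10. EPIRB battery test 445 days ago vs limit 540 → met
11. condition 'carries more than 16 crew' holds; catch-reporting audit 528 days ago vs limit 540 → met
Not met: 6, 8

No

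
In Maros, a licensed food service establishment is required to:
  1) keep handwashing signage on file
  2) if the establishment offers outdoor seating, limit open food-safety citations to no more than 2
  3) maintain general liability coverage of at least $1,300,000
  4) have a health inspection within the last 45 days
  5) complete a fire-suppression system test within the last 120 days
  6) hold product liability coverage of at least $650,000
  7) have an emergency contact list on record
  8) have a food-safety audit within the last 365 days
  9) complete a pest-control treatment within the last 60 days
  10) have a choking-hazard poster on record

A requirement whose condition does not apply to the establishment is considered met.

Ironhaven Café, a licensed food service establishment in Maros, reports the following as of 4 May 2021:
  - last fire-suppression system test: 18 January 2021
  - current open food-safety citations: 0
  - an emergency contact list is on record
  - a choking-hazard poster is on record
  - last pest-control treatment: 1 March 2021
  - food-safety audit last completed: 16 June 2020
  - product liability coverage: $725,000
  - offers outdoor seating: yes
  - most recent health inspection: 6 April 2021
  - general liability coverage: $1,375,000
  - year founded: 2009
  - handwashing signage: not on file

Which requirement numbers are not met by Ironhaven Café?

1, 9

1. handwashing signage absent → not met
2. condition 'offers outdoor seating' holds; open food-safety citations 0 ≤ 2 → met
3. general liability coverage $1,375,000 ≥ $1,300,000 → met
4. health inspection 28 days ago vs limit 45 → met
5. fire-suppression system test 106 days ago vs limit 120 → met
6. product liability coverage $725,000 ≥ $650,000 → met
7. emergency contact list present → met
8. food-safety audit 322 days ago vs limit 365 → met
9. pest-control treatment 64 days ago vs limit 60 → not met
10. choking-hazard poster present → met
Not met: 1, 9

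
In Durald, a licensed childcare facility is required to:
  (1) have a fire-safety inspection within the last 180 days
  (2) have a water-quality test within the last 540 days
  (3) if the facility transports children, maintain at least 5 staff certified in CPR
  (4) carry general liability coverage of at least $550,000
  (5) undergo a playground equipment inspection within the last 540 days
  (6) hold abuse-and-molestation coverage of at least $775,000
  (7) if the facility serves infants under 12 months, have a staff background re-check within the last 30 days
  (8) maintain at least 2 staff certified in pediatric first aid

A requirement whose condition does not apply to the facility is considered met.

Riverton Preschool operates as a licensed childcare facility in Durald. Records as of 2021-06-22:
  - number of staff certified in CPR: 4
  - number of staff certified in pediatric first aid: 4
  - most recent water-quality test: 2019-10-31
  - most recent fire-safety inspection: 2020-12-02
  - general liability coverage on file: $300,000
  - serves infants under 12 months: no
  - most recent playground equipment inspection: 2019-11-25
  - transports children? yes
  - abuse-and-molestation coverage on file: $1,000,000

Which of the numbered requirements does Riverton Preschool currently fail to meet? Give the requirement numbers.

1, 2, 3, 4, 5

1. fire-safety inspection 202 days ago vs limit 180 → not met
2. water-quality test 600 days ago vs limit 540 → not met
3. condition 'transports children' holds; staff certified in CPR 4 < 5 → not met
4. general liability coverage $300,000 < $550,000 → not met
5. playground equipment inspection 575 days ago vs limit 540 → not met
6. abuse-and-molestation coverage $1,000,000 ≥ $775,000 → met
7. condition 'serves infants under 12 months' does not hold → requirement n/a → met
8. staff certified in pediatric first aid 4 ≥ 2 → met
Not met: 1, 2, 3, 4, 5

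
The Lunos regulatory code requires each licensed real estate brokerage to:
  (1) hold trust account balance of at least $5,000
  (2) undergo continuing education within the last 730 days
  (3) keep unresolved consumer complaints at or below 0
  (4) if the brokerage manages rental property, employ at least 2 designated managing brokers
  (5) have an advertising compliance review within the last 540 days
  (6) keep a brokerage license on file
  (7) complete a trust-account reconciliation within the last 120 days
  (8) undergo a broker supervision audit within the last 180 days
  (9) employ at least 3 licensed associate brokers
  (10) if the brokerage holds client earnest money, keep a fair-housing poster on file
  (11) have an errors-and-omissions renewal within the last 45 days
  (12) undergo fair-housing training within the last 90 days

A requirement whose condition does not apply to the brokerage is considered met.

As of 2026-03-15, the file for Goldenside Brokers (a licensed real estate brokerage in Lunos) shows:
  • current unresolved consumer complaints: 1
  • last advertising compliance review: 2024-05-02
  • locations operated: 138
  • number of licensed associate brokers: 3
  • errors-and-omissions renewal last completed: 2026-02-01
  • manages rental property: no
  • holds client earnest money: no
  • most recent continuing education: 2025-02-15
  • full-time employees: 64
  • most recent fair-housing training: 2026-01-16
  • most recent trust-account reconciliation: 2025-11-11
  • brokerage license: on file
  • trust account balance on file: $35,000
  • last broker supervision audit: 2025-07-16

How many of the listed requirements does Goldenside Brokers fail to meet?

1. trust account balance $35,000 ≥ $5,000 → met
2. continuing education 393 days ago vs limit 730 → met
3. unresolved consumer complaints 1 > 0 → not met
4. condition 'manages rental property' does not hold → requirement n/a → met
5. advertising compliance review 682 days ago vs limit 540 → not met
6. brokerage license present → met
7. trust-account reconciliation 124 days ago vs limit 120 → not met
8. broker supervision audit 242 days ago vs limit 180 → not met
9. licensed associate brokers 3 ≥ 3 → met
10. condition 'holds client earnest money' does not hold → requirement n/a → met
11. errors-and-omissions renewal 42 days ago vs limit 45 → met
12. fair-housing training 58 days ago vs limit 90 → met
Not met: 4 of 12

4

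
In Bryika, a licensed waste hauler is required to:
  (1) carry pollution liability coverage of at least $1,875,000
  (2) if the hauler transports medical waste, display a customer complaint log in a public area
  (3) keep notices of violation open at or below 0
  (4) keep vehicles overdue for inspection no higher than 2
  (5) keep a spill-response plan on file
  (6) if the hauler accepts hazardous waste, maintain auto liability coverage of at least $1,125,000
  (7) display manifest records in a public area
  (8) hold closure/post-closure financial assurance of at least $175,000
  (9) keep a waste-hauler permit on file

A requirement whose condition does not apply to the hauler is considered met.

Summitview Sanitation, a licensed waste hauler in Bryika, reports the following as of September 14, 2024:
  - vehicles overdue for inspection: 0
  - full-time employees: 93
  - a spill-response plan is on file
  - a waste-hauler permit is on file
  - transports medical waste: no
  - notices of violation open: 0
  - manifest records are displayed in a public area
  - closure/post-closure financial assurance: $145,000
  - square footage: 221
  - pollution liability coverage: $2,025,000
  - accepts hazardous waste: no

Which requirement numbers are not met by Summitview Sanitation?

8

1. pollution liability coverage $2,025,000 ≥ $1,875,000 → met
2. condition 'transports medical waste' does not hold → requirement n/a → met
3. notices of violation open 0 ≤ 0 → met
4. vehicles overdue for inspection 0 ≤ 2 → met
5. spill-response plan present → met
6. condition 'accepts hazardous waste' does not hold → requirement n/a → met
7. manifest records present → met
8. closure/post-closure financial assurance $145,000 < $175,000 → not met
9. waste-hauler permit present → met
Not met: 8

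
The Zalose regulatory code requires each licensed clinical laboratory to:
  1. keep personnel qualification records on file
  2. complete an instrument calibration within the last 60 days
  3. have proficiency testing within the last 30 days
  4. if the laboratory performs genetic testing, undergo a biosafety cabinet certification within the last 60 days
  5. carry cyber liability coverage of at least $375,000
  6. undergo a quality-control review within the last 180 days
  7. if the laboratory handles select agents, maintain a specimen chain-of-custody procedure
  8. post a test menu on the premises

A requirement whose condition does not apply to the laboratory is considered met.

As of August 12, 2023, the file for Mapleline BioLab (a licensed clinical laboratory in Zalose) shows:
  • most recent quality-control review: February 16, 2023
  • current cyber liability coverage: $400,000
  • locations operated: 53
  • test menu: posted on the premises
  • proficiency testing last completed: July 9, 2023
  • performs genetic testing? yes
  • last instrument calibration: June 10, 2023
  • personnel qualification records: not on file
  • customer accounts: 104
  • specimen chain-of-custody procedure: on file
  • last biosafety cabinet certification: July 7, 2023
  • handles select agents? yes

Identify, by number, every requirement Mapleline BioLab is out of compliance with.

1, 2, 3

1. personnel qualification records absent → not met
2. instrument calibration 63 days ago vs limit 60 → not met
3. proficiency testing 34 days ago vs limit 30 → not met
4. condition 'performs genetic testing' holds; biosafety cabinet certification 36 days ago vs limit 60 → met
5. cyber liability coverage $400,000 ≥ $375,000 → met
6. quality-control review 177 days ago vs limit 180 → met
7. condition 'handles select agents' holds; specimen chain-of-custody procedure present → met
8. test menu present → met
Not met: 1, 2, 3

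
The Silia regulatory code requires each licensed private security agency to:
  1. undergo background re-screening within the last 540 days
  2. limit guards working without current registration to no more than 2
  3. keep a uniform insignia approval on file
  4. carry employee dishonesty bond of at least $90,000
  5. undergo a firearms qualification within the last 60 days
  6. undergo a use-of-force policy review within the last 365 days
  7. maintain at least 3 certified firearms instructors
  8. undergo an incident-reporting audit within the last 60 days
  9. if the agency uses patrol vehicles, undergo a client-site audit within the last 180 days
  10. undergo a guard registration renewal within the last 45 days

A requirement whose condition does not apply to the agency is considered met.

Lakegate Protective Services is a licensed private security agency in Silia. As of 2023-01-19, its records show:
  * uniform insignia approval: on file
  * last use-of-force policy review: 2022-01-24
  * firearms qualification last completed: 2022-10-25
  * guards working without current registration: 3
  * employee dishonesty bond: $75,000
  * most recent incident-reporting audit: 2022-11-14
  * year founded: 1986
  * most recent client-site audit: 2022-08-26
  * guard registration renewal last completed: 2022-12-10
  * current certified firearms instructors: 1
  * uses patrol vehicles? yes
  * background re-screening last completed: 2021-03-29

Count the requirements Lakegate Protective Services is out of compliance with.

6

1. background re-screening 661 days ago vs limit 540 → not met
2. guards working without current registration 3 > 2 → not met
3. uniform insignia approval present → met
4. employee dishonesty bond $75,000 < $90,000 → not met
5. firearms qualification 86 days ago vs limit 60 → not met
6. use-of-force policy review 360 days ago vs limit 365 → met
7. certified firearms instructors 1 < 3 → not met
8. incident-reporting audit 66 days ago vs limit 60 → not met
9. condition 'uses patrol vehicles' holds; client-site audit 146 days ago vs limit 180 → met
10. guard registration renewal 40 days ago vs limit 45 → met
Not met: 6 of 10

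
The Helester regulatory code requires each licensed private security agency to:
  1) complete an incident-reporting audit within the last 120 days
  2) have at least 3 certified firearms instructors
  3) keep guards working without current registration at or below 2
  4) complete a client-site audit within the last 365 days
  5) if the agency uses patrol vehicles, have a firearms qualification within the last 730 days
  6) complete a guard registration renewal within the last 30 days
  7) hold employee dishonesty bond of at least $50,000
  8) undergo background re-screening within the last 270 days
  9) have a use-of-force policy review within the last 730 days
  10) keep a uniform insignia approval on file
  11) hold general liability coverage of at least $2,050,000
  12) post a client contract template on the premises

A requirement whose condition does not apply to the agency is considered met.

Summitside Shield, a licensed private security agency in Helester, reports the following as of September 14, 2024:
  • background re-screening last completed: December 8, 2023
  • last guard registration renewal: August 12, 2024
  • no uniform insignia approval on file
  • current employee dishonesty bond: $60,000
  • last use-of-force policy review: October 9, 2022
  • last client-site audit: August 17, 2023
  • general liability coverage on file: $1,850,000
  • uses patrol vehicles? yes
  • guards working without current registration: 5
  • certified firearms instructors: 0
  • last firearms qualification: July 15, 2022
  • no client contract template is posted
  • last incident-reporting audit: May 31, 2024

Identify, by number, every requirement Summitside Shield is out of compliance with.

1. incident-reporting audit 106 days ago vs limit 120 → met
2. certified firearms instructors 0 < 3 → not met
3. guards working without current registration 5 > 2 → not met
4. client-site audit 394 days ago vs limit 365 → not met
5. condition 'uses patrol vehicles' holds; firearms qualification 792 days ago vs limit 730 → not met
6. guard registration renewal 33 days ago vs limit 30 → not met
7. employee dishonesty bond $60,000 ≥ $50,000 → met
8. background re-screening 281 days ago vs limit 270 → not met
9. use-of-force policy review 706 days ago vs limit 730 → met
10. uniform insignia approval absent → not met
11. general liability coverage $1,850,000 < $2,050,000 → not met
12. client contract template absent → not met
Not met: 2, 3, 4, 5, 6, 8, 10, 11, 12

2, 3, 4, 5, 6, 8, 10, 11, 12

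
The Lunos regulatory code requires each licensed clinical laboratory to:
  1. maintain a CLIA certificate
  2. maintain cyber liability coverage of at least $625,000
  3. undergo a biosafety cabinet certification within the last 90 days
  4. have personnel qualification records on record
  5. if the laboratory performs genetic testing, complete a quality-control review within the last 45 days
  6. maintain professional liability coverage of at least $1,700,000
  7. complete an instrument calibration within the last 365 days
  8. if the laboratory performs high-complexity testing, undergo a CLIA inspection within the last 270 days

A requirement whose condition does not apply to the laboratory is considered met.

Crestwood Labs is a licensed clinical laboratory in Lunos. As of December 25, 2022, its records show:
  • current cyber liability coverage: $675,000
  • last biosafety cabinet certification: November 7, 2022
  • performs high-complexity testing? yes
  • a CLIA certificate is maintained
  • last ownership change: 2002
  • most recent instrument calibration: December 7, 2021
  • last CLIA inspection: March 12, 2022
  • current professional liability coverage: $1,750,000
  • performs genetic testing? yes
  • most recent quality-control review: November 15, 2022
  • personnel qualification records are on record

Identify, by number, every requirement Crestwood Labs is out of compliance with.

7, 8

1. CLIA certificate present → met
2. cyber liability coverage $675,000 ≥ $625,000 → met
3. biosafety cabinet certification 48 days ago vs limit 90 → met
4. personnel qualification records present → met
5. condition 'performs genetic testing' holds; quality-control review 40 days ago vs limit 45 → met
6. professional liability coverage $1,750,000 ≥ $1,700,000 → met
7. instrument calibration 383 days ago vs limit 365 → not met
8. condition 'performs high-complexity testing' holds; CLIA inspection 288 days ago vs limit 270 → not met
Not met: 7, 8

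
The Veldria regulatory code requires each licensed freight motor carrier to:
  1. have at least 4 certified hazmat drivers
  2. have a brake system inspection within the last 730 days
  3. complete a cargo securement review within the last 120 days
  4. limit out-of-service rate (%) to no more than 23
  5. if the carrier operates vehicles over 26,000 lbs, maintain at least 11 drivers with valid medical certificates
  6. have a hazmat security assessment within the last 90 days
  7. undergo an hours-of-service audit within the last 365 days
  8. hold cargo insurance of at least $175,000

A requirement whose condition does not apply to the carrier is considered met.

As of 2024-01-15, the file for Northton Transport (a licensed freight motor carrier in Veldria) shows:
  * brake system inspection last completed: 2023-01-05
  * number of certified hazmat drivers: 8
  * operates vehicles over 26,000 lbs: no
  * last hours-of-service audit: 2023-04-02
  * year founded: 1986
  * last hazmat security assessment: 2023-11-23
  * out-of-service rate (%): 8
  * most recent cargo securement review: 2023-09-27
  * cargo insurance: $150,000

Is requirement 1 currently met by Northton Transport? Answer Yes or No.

Yes

1. certified hazmat drivers 8 ≥ 4 → met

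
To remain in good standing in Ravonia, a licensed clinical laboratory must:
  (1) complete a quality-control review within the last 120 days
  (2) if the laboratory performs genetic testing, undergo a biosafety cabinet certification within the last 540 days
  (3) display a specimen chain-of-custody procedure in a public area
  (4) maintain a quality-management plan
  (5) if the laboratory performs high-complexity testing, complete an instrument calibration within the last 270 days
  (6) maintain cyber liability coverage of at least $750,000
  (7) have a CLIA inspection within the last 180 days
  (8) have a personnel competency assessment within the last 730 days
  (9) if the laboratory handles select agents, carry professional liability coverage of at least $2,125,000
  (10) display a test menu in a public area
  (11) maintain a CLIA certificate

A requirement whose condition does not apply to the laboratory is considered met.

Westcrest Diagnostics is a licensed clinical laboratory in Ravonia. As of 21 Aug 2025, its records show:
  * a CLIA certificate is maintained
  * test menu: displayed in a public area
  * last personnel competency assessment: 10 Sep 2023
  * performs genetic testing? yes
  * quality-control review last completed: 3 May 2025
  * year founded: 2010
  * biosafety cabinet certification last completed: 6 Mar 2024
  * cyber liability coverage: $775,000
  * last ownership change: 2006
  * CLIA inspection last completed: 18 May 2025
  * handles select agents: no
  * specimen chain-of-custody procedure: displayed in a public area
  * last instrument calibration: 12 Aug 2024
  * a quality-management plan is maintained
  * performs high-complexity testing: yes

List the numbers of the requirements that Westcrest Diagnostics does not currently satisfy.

1. quality-control review 110 days ago vs limit 120 → met
2. condition 'performs genetic testing' holds; biosafety cabinet certification 533 days ago vs limit 540 → met
3. specimen chain-of-custody procedure present → met
4. quality-management plan present → met
5. condition 'performs high-complexity testing' holds; instrument calibration 374 days ago vs limit 270 → not met
6. cyber liability coverage $775,000 ≥ $750,000 → met
7. CLIA inspection 95 days ago vs limit 180 → met
8. personnel competency assessment 711 days ago vs limit 730 → met
9. condition 'handles select agents' does not hold → requirement n/a → met
10. test menu present → met
11. CLIA certificate present → met
Not met: 5

5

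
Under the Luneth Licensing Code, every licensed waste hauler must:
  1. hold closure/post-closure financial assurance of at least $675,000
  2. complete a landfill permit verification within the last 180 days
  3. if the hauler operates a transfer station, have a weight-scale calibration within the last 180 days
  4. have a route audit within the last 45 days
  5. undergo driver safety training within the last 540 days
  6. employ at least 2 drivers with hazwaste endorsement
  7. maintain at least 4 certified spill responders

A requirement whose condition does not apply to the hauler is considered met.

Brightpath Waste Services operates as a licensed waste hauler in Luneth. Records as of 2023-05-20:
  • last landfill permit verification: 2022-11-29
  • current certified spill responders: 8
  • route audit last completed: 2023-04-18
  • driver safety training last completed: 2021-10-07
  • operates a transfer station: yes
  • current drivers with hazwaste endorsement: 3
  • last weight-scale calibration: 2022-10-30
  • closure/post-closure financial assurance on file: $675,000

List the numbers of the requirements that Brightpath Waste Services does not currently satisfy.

1. closure/post-closure financial assurance $675,000 ≥ $675,000 → met
2. landfill permit verification 172 days ago vs limit 180 → met
3. condition 'operates a transfer station' holds; weight-scale calibration 202 days ago vs limit 180 → not met
4. route audit 32 days ago vs limit 45 → met
5. driver safety training 590 days ago vs limit 540 → not met
6. drivers with hazwaste endorsement 3 ≥ 2 → met
7. certified spill responders 8 ≥ 4 → met
Not met: 3, 5

3, 5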